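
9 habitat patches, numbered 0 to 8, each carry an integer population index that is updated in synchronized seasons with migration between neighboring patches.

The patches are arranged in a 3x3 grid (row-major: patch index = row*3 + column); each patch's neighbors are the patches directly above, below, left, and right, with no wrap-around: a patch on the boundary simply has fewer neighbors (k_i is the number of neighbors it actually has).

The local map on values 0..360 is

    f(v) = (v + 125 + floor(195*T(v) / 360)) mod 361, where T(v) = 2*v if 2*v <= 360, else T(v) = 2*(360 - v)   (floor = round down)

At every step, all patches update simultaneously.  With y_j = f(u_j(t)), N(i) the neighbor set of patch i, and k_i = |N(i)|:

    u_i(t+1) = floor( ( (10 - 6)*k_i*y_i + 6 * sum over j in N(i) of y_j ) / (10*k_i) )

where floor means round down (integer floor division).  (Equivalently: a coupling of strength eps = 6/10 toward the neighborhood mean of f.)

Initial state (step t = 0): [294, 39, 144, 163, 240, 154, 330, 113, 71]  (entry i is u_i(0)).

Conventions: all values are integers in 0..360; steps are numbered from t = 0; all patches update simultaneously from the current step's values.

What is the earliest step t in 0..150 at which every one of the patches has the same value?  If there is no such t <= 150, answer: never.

Answer: 14
Key observation: Synchronization is absorbing here: once all patches are equal they stay equal, and step 14 is the first all-equal step.

Derivation:
t=0: [294, 39, 144, 163, 240, 154, 330, 113, 71]  (not all equal)
t=1: [144, 147, 112, 119, 166, 127, 189, 250, 242]  (not all equal)
t=2: [49, 134, 172, 66, 79, 131, 98, 129, 101]  (not all equal)
t=3: [182, 144, 72, 273, 171, 163, 219, 203, 154]  (not all equal)
t=4: [113, 132, 160, 131, 113, 137, 134, 122, 105]  (not all equal)
t=5: [166, 179, 65, 167, 165, 179, 33, 156, 157]  (not all equal)
t=6: [117, 149, 185, 126, 113, 146, 137, 113, 103]  (not all equal)
t=7: [32, 130, 97, 93, 223, 194, 135, 293, 264]  (not all equal)
t=8: [182, 144, 182, 201, 146, 173, 152, 114, 132]  (not all equal)
t=9: [115, 94, 111, 112, 76, 98, 73, 37, 53]  (not all equal)
t=10: [204, 256, 337, 255, 294, 306, 278, 239, 253]  (not all equal)
t=11: [134, 131, 128, 132, 130, 128, 131, 131, 131]  (not all equal)
t=12: [39, 35, 31, 38, 34, 32, 36, 35, 34]  (not all equal)
t=13: [202, 196, 192, 201, 196, 192, 200, 196, 194]  (not all equal)
t=14: [137, 137, 137, 137, 137, 137, 137, 137, 137]  (all equal)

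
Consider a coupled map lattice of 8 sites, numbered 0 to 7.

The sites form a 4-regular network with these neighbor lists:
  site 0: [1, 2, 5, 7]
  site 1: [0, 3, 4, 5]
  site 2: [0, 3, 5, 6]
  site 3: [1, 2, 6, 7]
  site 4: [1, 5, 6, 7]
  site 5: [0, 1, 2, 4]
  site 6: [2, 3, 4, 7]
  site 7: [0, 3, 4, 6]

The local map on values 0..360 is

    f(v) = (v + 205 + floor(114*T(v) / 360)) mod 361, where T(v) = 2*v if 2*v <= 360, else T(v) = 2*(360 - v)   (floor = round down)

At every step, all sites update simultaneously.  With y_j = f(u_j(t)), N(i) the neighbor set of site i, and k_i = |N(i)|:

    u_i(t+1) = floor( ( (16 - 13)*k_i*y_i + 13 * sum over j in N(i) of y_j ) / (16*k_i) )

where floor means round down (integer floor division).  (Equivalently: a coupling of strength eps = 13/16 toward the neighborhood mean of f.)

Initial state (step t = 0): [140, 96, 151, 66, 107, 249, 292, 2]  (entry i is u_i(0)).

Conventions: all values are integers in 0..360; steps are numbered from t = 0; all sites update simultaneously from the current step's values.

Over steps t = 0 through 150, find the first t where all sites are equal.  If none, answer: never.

Answer: 12
Key observation: Synchronization is absorbing here: once all sites are equal they stay equal, and step 12 is the first all-equal step.

Derivation:
t=0: [140, 96, 151, 66, 107, 249, 292, 2]  (not all equal)
t=1: [107, 114, 164, 155, 115, 67, 161, 157]  (not all equal)
t=2: [116, 99, 129, 88, 117, 97, 88, 69]  (not all equal)
t=3: [82, 85, 158, 212, 143, 26, 218, 214]  (not all equal)
t=4: [234, 229, 198, 179, 195, 221, 125, 173]  (not all equal)
t=5: [146, 148, 127, 121, 124, 150, 120, 121]  (not all equal)
t=6: [69, 68, 60, 51, 60, 70, 43, 50]  (not all equal)
t=7: [308, 308, 300, 293, 299, 311, 291, 293]  (not all equal)
t=8: [182, 182, 181, 180, 181, 183, 179, 180]  (not all equal)
t=9: [138, 138, 137, 137, 137, 138, 137, 137]  (not all equal)
t=10: [68, 68, 67, 67, 67, 68, 67, 67]  (not all equal)
t=11: [315, 315, 314, 314, 314, 315, 314, 314]  (not all equal)
t=12: [187, 187, 187, 187, 187, 187, 187, 187]  (all equal)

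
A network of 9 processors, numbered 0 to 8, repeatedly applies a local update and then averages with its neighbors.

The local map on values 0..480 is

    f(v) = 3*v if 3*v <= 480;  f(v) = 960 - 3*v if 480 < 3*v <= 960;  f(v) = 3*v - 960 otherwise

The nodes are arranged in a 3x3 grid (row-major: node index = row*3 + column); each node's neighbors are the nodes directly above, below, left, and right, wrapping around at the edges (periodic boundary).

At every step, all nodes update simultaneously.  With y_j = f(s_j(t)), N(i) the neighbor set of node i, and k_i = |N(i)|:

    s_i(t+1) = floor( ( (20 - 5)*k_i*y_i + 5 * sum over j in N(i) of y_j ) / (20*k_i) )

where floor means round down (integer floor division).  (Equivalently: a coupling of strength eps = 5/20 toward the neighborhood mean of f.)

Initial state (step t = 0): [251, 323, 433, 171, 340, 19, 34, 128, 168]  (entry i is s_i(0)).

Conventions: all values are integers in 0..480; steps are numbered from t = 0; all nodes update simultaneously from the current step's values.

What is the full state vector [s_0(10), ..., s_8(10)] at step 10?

Simulating step by step:
t=0: [251, 323, 433, 171, 340, 19, 34, 128, 168]
t=1: [211, 68, 299, 361, 101, 124, 169, 327, 397]
t=2: [297, 197, 118, 183, 272, 324, 383, 90, 230]
t=3: [134, 329, 310, 334, 174, 82, 205, 263, 254]
t=4: [329, 85, 77, 120, 358, 228, 309, 191, 198]
t=5: [75, 238, 231, 298, 165, 273, 96, 338, 332]
t=6: [222, 247, 240, 119, 380, 157, 239, 105, 73]
t=7: [286, 228, 255, 342, 220, 415, 256, 290, 243]
t=8: [122, 249, 202, 104, 269, 263, 174, 129, 220]
t=9: [356, 238, 331, 304, 182, 198, 413, 359, 309]
t=10: [118, 226, 71, 108, 359, 307, 228, 148, 74]

Answer: [118, 226, 71, 108, 359, 307, 228, 148, 74]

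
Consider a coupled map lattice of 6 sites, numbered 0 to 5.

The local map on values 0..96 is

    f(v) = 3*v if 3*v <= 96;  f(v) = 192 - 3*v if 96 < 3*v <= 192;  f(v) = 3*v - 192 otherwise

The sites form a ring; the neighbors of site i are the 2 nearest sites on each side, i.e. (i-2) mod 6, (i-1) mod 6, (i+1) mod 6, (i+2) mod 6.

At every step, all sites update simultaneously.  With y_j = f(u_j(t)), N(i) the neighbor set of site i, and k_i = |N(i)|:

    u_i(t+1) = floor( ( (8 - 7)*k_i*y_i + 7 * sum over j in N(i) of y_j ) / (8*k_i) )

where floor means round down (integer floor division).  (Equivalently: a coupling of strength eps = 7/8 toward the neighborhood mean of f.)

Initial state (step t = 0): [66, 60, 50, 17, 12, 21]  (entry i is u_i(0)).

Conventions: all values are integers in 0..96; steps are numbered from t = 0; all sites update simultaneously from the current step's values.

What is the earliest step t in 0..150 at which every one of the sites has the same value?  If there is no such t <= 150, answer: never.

Answer: 5
Key observation: Synchronization is absorbing here: once all sites are equal they stay equal, and step 5 is the first all-equal step.

Derivation:
t=0: [66, 60, 50, 17, 12, 21]  (not all equal)
t=1: [34, 36, 28, 39, 39, 30]  (not all equal)
t=2: [84, 84, 81, 82, 83, 82]  (not all equal)
t=3: [56, 55, 56, 55, 55, 57]  (not all equal)
t=4: [24, 24, 25, 25, 24, 25]  (not all equal)
t=5: [73, 73, 73, 73, 73, 73]  (all equal)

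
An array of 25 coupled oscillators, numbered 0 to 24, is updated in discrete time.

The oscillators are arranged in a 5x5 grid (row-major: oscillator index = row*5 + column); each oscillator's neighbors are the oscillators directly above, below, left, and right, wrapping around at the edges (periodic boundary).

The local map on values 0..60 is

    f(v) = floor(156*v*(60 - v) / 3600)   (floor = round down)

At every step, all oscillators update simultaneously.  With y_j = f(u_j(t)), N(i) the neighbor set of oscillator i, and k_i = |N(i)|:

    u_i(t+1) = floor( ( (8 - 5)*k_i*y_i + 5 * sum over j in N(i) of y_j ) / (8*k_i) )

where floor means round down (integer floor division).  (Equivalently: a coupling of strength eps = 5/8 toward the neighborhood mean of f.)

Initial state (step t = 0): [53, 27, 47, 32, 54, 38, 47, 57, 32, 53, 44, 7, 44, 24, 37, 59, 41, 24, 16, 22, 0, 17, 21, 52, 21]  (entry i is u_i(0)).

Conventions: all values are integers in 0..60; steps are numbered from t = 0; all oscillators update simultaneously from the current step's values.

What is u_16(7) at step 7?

Simulating step by step:
t=0: [53, 27, 47, 32, 54, 38, 47, 57, 32, 53, 44, 7, 44, 24, 37, 59, 41, 24, 16, 22, 0, 17, 21, 52, 21]
t=1: [19, 29, 28, 29, 21, 27, 24, 21, 29, 25, 25, 24, 26, 34, 32, 16, 25, 33, 31, 29, 13, 28, 30, 28, 23]
t=2: [33, 37, 37, 37, 35, 36, 37, 36, 37, 37, 36, 37, 37, 38, 37, 32, 36, 38, 38, 36, 31, 36, 38, 37, 34]
t=3: [37, 36, 36, 36, 37, 36, 36, 36, 36, 36, 36, 36, 36, 36, 36, 37, 36, 36, 36, 37, 37, 36, 36, 36, 37]
t=4: [36, 36, 37, 36, 36, 36, 37, 37, 37, 36, 36, 37, 37, 37, 36, 36, 36, 37, 36, 36, 36, 36, 37, 36, 36]
t=5: [37, 36, 36, 36, 37, 36, 36, 36, 36, 36, 36, 36, 36, 36, 36, 37, 36, 36, 36, 37, 37, 36, 36, 36, 37]
t=6: [36, 36, 37, 36, 36, 36, 37, 37, 37, 36, 36, 37, 37, 37, 36, 36, 36, 37, 36, 36, 36, 36, 37, 36, 36]
t=7: [37, 36, 36, 36, 37, 36, 36, 36, 36, 36, 36, 36, 36, 36, 36, 37, 36, 36, 36, 37, 37, 36, 36, 36, 37]

Answer: u_16(7) = 36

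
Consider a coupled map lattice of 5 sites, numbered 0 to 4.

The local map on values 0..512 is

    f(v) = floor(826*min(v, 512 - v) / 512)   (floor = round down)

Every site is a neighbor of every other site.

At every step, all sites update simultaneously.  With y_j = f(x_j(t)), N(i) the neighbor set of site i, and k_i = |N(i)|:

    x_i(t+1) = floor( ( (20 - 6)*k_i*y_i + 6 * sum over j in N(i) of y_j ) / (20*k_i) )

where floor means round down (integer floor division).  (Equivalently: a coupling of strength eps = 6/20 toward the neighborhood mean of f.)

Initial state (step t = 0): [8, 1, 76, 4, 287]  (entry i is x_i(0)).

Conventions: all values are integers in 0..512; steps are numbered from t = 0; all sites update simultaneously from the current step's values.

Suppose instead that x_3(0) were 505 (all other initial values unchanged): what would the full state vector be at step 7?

Answer: [284, 290, 244, 284, 242]
Key observation: This trace re-runs the system from the modified initial state.

Derivation:
t=0: [8, 1, 76, 505, 287]
t=1: [45, 38, 114, 44, 264]
t=2: [103, 97, 173, 102, 308]
t=3: [185, 179, 256, 184, 287]
t=4: [310, 304, 382, 309, 350]
t=5: [312, 318, 239, 313, 272]
t=6: [330, 324, 370, 330, 371]
t=7: [284, 290, 244, 284, 242]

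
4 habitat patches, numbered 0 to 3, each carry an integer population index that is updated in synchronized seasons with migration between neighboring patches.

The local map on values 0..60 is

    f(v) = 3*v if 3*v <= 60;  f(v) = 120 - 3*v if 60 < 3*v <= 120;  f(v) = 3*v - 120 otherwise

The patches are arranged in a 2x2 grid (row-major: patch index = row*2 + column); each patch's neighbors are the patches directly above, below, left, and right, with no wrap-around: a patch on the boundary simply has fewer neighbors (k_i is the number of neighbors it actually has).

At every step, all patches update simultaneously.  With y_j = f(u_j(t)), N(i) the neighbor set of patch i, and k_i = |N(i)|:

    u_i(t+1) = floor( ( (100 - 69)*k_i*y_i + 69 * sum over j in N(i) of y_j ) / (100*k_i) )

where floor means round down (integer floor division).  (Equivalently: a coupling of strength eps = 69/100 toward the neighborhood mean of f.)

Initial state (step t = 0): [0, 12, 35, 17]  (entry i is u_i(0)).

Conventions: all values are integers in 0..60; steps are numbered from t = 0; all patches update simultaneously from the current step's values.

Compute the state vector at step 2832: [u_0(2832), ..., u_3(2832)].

Answer: [39, 39, 39, 39]
Key observation: The state at step 11, [27, 27, 27, 27], reappears at step 15: the system is in a cycle of period 4 from step 11 on.  Therefore the state at step 2832 equals the state at step 11 + ((2832 - 11) mod 4) = 12, which is [39, 39, 39, 39].

Derivation:
t=0: [0, 12, 35, 17]
t=1: [17, 28, 22, 33]
t=2: [46, 36, 41, 37]
t=3: [10, 13, 10, 7]
t=4: [33, 29, 26, 30]
t=5: [32, 27, 30, 35]
t=6: [31, 25, 22, 28]
t=7: [42, 35, 38, 45]
t=8: [9, 11, 9, 11]
t=9: [29, 30, 29, 30]
t=10: [31, 31, 31, 31]
t=11: [27, 27, 27, 27]
t=12: [39, 39, 39, 39]
t=13: [3, 3, 3, 3]
t=14: [9, 9, 9, 9]
t=15: [27, 27, 27, 27]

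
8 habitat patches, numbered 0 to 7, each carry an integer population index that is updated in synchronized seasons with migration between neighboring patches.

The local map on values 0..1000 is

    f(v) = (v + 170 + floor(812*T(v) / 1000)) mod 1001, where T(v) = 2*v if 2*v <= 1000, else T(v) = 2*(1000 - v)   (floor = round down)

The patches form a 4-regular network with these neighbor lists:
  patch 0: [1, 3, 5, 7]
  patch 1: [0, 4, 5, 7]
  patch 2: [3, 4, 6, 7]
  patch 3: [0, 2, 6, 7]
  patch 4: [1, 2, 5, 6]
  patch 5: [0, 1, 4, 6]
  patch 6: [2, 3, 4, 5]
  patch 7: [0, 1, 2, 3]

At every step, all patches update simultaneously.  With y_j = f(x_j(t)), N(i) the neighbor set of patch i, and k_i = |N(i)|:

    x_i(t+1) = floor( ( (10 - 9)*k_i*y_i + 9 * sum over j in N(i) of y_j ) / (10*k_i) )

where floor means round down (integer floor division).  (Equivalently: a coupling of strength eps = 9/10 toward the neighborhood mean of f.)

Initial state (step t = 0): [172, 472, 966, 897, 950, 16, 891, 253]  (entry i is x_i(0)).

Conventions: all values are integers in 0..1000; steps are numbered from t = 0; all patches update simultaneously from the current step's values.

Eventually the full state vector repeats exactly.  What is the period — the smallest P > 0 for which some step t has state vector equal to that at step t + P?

Answer: 4
Key observation: The state at step 17, [261, 261, 261, 261, 261, 261, 261, 261], reappears at step 21 — and no state repeats earlier — so the cycle the system enters has period 4.

Derivation:
t=0: [172, 472, 966, 897, 950, 16, 891, 253]
t=1: [441, 460, 357, 446, 255, 350, 211, 409]
t=2: [267, 373, 492, 348, 374, 518, 380, 282]
t=3: [448, 554, 340, 549, 294, 346, 277, 441]
t=4: [326, 424, 594, 411, 427, 598, 433, 325]
t=5: [220, 197, 236, 198, 349, 244, 340, 221]
t=6: [734, 606, 435, 596, 536, 436, 539, 729]
t=7: [367, 366, 407, 365, 381, 405, 383, 366]
t=8: [151, 161, 157, 163, 189, 158, 188, 153]
t=9: [584, 596, 619, 595, 611, 617, 612, 582]
t=10: [420, 418, 416, 418, 411, 416, 411, 420]
t=11: [265, 262, 257, 262, 256, 257, 256, 265]
t=12: [856, 854, 850, 854, 845, 850, 845, 856]
t=13: [259, 260, 262, 260, 262, 262, 262, 259]
t=14: [852, 852, 854, 852, 855, 854, 855, 852]
t=15: [260, 260, 260, 260, 259, 260, 259, 260]
t=16: [852, 851, 850, 851, 851, 850, 851, 852]
t=17: [261, 261, 261, 261, 261, 261, 261, 261]
t=18: [854, 854, 854, 854, 854, 854, 854, 854]
t=19: [260, 260, 260, 260, 260, 260, 260, 260]
t=20: [852, 852, 852, 852, 852, 852, 852, 852]
t=21: [261, 261, 261, 261, 261, 261, 261, 261]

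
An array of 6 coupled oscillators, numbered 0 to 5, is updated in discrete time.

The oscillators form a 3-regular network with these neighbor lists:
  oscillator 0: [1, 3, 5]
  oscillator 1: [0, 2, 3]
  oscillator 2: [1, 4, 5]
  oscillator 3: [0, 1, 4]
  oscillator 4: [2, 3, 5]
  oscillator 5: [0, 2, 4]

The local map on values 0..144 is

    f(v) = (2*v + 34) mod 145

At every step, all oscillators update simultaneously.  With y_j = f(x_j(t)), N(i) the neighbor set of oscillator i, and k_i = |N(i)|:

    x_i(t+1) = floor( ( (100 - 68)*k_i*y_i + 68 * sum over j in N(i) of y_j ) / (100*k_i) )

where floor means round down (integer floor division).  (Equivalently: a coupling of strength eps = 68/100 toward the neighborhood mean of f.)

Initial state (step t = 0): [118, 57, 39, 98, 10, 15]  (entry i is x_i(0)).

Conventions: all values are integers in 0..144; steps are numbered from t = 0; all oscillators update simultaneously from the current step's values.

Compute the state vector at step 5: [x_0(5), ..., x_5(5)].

Answer: [80, 77, 82, 78, 83, 84]

Derivation:
t=0: [118, 57, 39, 98, 10, 15]
t=1: [74, 73, 63, 68, 76, 86]
t=2: [39, 28, 35, 33, 36, 40]
t=3: [104, 100, 103, 101, 106, 109]
t=4: [96, 92, 97, 94, 98, 100]
t=5: [80, 77, 82, 78, 83, 84]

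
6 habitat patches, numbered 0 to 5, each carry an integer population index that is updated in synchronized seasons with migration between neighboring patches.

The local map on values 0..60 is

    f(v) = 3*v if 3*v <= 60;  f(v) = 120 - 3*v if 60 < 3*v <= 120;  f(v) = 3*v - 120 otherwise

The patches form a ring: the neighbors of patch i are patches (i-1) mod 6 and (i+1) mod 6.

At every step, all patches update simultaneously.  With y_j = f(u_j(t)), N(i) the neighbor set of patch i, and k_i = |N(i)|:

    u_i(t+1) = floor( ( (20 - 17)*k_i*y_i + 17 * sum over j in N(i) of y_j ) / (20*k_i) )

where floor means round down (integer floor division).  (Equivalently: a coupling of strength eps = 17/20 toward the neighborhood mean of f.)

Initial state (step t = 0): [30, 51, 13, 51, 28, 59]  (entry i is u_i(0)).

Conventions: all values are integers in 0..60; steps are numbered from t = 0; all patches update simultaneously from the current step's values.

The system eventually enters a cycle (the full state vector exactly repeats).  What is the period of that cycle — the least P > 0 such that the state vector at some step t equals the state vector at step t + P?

Answer: 7
Key observation: The state at step 37, [15, 15, 19, 15, 15, 19], reappears at step 44 — and no state repeats earlier — so the cycle the system enters has period 7.

Derivation:
t=0: [30, 51, 13, 51, 28, 59]
t=1: [42, 34, 33, 36, 43, 36]
t=2: [13, 14, 15, 14, 11, 8]
t=3: [33, 42, 42, 39, 33, 34]
t=4: [13, 12, 4, 11, 12, 20]
t=5: [46, 27, 31, 25, 44, 40]
t=6: [19, 24, 39, 23, 20, 12]
t=7: [44, 32, 42, 34, 45, 55]
t=8: [31, 11, 18, 11, 29, 18]
t=9: [41, 39, 36, 41, 41, 33]
t=10: [10, 6, 4, 6, 10, 5]
t=11: [18, 20, 17, 20, 18, 27]
t=12: [50, 53, 58, 53, 50, 51]
t=13: [35, 41, 41, 41, 35, 30]
t=14: [16, 8, 3, 8, 16, 17]
t=15: [39, 27, 21, 27, 39, 48]
t=16: [27, 31, 41, 31, 27, 6]
t=17: [24, 21, 23, 21, 24, 35]
t=18: [37, 50, 56, 50, 37, 43]
t=19: [17, 28, 32, 28, 17, 9]
t=20: [34, 37, 34, 37, 34, 47]
t=21: [15, 16, 10, 16, 15, 18]
t=22: [50, 39, 45, 39, 50, 46]
t=23: [13, 19, 4, 19, 13, 28]
t=24: [45, 30, 50, 30, 45, 38]
t=25: [17, 23, 30, 23, 17, 13]
t=26: [45, 42, 47, 42, 45, 49]
t=27: [16, 16, 8, 16, 16, 16]
t=28: [48, 37, 44, 37, 48, 48]
t=29: [17, 16, 9, 16, 17, 24]
t=30: [48, 40, 44, 40, 48, 50]
t=31: [16, 15, 1, 15, 16, 24]
t=32: [46, 28, 38, 28, 46, 48]
t=33: [28, 15, 31, 15, 28, 18]
t=34: [47, 33, 42, 33, 47, 38]
t=35: [14, 14, 18, 14, 14, 18]
t=36: [47, 47, 43, 47, 47, 43]
t=37: [15, 15, 19, 15, 15, 19]
t=38: [50, 50, 46, 50, 50, 46]
t=39: [24, 24, 28, 24, 24, 28]
t=40: [42, 42, 46, 42, 42, 46]
t=41: [11, 11, 7, 11, 11, 7]
t=42: [27, 27, 31, 27, 27, 31]
t=43: [33, 33, 37, 33, 33, 37]
t=44: [15, 15, 19, 15, 15, 19]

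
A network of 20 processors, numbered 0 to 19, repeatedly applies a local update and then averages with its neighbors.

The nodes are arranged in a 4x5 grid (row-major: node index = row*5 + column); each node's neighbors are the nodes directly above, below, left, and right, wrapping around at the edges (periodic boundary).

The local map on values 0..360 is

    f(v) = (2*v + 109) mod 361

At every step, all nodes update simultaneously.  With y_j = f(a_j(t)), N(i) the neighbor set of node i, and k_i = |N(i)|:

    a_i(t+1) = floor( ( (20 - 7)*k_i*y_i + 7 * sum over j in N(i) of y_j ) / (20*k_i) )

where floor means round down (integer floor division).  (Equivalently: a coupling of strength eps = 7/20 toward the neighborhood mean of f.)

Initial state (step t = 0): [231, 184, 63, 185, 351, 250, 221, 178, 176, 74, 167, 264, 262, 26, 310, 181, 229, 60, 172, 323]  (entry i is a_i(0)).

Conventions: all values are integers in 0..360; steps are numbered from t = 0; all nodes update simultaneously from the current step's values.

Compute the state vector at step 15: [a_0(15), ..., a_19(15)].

Answer: [276, 270, 261, 280, 335, 105, 97, 248, 180, 255, 154, 205, 160, 163, 296, 243, 154, 138, 124, 287]

Derivation:
t=0: [231, 184, 63, 185, 351, 250, 221, 178, 176, 74, 167, 264, 262, 26, 310, 181, 229, 60, 172, 323]
t=1: [185, 148, 202, 121, 111, 225, 188, 137, 121, 205, 109, 245, 244, 145, 51, 117, 197, 219, 107, 47]
t=2: [156, 75, 151, 329, 287, 192, 124, 89, 277, 198, 299, 227, 195, 122, 200, 292, 163, 195, 278, 237]
t=3: [130, 215, 96, 114, 250, 165, 309, 260, 268, 172, 296, 211, 175, 307, 189, 277, 129, 139, 263, 241]
t=4: [75, 143, 266, 315, 219, 89, 63, 234, 245, 124, 280, 149, 104, 69, 139, 247, 63, 76, 230, 232]
t=5: [233, 110, 228, 90, 194, 287, 203, 234, 227, 296, 252, 125, 273, 229, 115, 246, 203, 260, 199, 195]
t=6: [228, 277, 229, 248, 174, 293, 207, 215, 223, 308, 274, 308, 282, 219, 302, 222, 204, 244, 173, 165]
t=7: [213, 260, 217, 210, 108, 275, 176, 192, 179, 87, 269, 82, 255, 204, 278, 189, 165, 220, 126, 114]
t=8: [202, 220, 184, 162, 295, 267, 149, 142, 133, 274, 273, 240, 233, 159, 290, 158, 125, 167, 74, 285]
t=9: [175, 181, 108, 110, 293, 252, 93, 54, 49, 276, 270, 228, 174, 114, 298, 139, 282, 136, 214, 293]
t=10: [126, 161, 270, 305, 309, 249, 260, 221, 238, 294, 259, 219, 130, 291, 333, 107, 234, 92, 203, 294]
t=11: [56, 113, 266, 291, 93, 236, 234, 192, 251, 264, 243, 187, 92, 252, 145, 281, 216, 248, 215, 265]
t=12: [245, 296, 273, 302, 288, 225, 211, 176, 249, 249, 212, 160, 256, 230, 115, 281, 205, 240, 212, 252]
t=13: [257, 296, 280, 319, 305, 200, 172, 149, 239, 256, 191, 110, 221, 224, 297, 273, 185, 225, 202, 263]
t=14: [270, 289, 253, 107, 304, 161, 135, 101, 193, 262, 181, 260, 190, 207, 297, 259, 178, 195, 159, 278]
t=15: [276, 270, 261, 280, 335, 105, 97, 248, 180, 255, 154, 205, 160, 163, 296, 243, 154, 138, 124, 287]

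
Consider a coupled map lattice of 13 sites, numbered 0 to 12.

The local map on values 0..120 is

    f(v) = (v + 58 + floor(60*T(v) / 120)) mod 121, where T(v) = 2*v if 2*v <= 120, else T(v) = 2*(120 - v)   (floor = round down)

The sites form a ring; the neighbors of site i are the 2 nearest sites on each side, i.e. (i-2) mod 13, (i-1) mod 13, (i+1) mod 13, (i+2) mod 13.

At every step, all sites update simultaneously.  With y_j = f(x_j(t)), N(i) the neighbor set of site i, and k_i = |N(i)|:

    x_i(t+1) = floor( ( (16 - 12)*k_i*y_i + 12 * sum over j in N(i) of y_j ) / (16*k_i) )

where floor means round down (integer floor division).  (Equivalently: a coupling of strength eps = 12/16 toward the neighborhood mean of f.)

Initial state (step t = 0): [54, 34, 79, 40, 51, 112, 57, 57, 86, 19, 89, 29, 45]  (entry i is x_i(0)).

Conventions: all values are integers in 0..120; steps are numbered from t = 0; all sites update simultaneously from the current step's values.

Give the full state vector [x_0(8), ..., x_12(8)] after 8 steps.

Simulating step by step:
t=0: [54, 34, 79, 40, 51, 112, 57, 57, 86, 19, 89, 29, 45]
t=1: [49, 28, 34, 33, 43, 43, 51, 61, 62, 76, 69, 71, 48]
t=2: [47, 42, 34, 31, 18, 28, 39, 47, 53, 57, 52, 48, 57]
t=3: [28, 44, 51, 73, 71, 77, 56, 49, 36, 40, 43, 40, 36]
t=4: [45, 47, 57, 47, 52, 51, 41, 33, 25, 20, 15, 34, 35]
t=5: [24, 29, 37, 38, 36, 27, 40, 50, 66, 62, 62, 42, 30]
t=6: [76, 75, 48, 49, 30, 42, 44, 54, 45, 46, 61, 68, 85]
t=7: [52, 48, 58, 51, 50, 47, 45, 30, 36, 42, 46, 51, 57]
t=8: [43, 42, 41, 38, 37, 49, 43, 46, 38, 41, 29, 36, 39]

Answer: [43, 42, 41, 38, 37, 49, 43, 46, 38, 41, 29, 36, 39]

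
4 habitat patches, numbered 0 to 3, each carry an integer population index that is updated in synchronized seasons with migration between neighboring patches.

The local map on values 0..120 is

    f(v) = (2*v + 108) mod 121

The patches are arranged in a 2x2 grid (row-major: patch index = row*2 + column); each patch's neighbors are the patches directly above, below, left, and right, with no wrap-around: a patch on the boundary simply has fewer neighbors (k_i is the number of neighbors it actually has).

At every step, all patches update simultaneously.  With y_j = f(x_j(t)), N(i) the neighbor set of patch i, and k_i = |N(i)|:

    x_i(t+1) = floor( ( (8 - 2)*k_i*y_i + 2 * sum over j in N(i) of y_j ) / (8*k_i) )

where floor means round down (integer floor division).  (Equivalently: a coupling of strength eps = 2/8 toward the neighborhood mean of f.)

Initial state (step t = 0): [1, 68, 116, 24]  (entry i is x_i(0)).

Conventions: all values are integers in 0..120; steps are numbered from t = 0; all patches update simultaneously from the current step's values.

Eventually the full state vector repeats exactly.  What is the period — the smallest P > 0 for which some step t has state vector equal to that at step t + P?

Simulating step by step:
t=0: [1, 68, 116, 24]
t=1: [95, 19, 91, 38]
t=2: [51, 33, 50, 56]
t=3: [84, 63, 88, 91]
t=4: [44, 95, 41, 55]
t=5: [71, 63, 73, 88]
t=6: [21, 91, 15, 47]
t=7: [29, 49, 26, 68]
t=8: [49, 69, 35, 17]
t=9: [71, 16, 56, 23]
t=10: [20, 19, 79, 39]
t=11: [26, 30, 29, 54]
t=12: [40, 52, 50, 82]
t=13: [72, 80, 77, 44]
t=14: [13, 30, 25, 62]
t=15: [20, 50, 43, 93]
t=16: [40, 75, 64, 59]
t=17: [66, 33, 107, 95]
t=18: [105, 61, 81, 58]
t=19: [74, 104, 43, 94]
t=20: [28, 64, 63, 58]
t=21: [60, 104, 103, 105]
t=22: [98, 78, 76, 75]
t=23: [51, 26, 23, 17]
t=24: [75, 43, 38, 24]
t=25: [29, 61, 53, 43]
t=26: [59, 96, 84, 80]
t=27: [90, 59, 41, 31]
t=28: [56, 90, 63, 58]
t=29: [94, 59, 110, 97]
t=30: [64, 93, 78, 68]
t=31: [95, 53, 31, 10]
t=32: [59, 77, 44, 23]
t=33: [90, 32, 73, 36]
t=34: [42, 51, 22, 52]
t=35: [68, 87, 43, 83]
t=36: [15, 34, 59, 38]
t=37: [32, 51, 88, 67]
t=38: [54, 73, 37, 16]
t=39: [80, 23, 60, 23]
t=40: [37, 32, 87, 42]
t=41: [57, 54, 46, 64]
t=42: [97, 98, 86, 108]
t=43: [57, 64, 46, 74]
t=44: [100, 100, 73, 34]
t=45: [59, 64, 24, 51]
t=46: [97, 110, 50, 85]
t=47: [66, 76, 77, 48]
t=48: [94, 38, 40, 67]
t=49: [56, 54, 57, 16]
t=50: [98, 86, 90, 38]
t=51: [57, 44, 50, 57]
t=52: [96, 81, 90, 96]
t=53: [52, 35, 49, 52]
t=54: [86, 65, 86, 86]
t=55: [47, 97, 38, 47]
t=56: [76, 65, 67, 76]
t=57: [28, 92, 4, 28]
t=58: [53, 48, 97, 53]
t=59: [87, 85, 68, 87]
t=60: [34, 37, 11, 34]
t=61: [50, 59, 20, 50]
t=62: [81, 100, 42, 81]
t=63: [38, 56, 60, 38]
t=64: [73, 90, 96, 73]
t=65: [22, 37, 46, 22]
t=66: [40, 53, 67, 40]
t=67: [61, 86, 16, 61]
t=68: [88, 55, 41, 88]
t=69: [52, 83, 62, 52]
t=70: [86, 46, 106, 86]
t=71: [48, 68, 68, 48]
t=72: [62, 22, 22, 62]
t=73: [91, 51, 51, 91]
t=74: [58, 78, 78, 58]
t=75: [82, 42, 42, 82]
t=76: [40, 60, 60, 40]
t=77: [77, 97, 97, 77]
t=78: [30, 50, 50, 30]
t=79: [57, 77, 77, 57]
t=80: [80, 40, 40, 80]
t=81: [36, 56, 56, 36]
t=82: [69, 89, 89, 69]
t=83: [14, 34, 34, 14]
t=84: [25, 45, 45, 25]
t=85: [47, 67, 67, 47]
t=86: [60, 20, 20, 60]
t=87: [87, 47, 47, 87]
t=88: [50, 70, 70, 50]
t=89: [66, 26, 26, 66]
t=90: [99, 59, 59, 99]
t=91: [74, 94, 94, 74]
t=92: [24, 44, 44, 24]
t=93: [45, 65, 65, 45]
t=94: [87, 107, 107, 87]
t=95: [50, 70, 70, 50]

Answer: 7
Key observation: The state at step 88, [50, 70, 70, 50], reappears at step 95 — and no state repeats earlier — so the cycle the system enters has period 7.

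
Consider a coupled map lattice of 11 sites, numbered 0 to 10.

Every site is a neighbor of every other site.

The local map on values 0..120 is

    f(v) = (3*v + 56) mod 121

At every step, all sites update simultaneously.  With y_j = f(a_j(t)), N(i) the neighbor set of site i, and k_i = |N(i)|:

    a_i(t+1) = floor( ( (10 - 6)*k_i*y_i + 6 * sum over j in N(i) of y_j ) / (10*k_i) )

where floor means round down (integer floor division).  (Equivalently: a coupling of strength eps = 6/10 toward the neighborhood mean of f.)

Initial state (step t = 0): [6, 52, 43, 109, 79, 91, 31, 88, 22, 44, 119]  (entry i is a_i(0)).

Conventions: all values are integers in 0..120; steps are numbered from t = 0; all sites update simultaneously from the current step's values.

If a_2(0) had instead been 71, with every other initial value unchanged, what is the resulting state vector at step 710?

Simulating step by step:
t=0: [6, 52, 71, 109, 79, 91, 31, 88, 22, 44, 119]
t=1: [59, 65, 43, 41, 51, 64, 43, 60, 34, 57, 51]
t=2: [82, 47, 66, 64, 74, 46, 66, 83, 57, 80, 74]
t=3: [52, 57, 36, 34, 44, 56, 36, 53, 68, 50, 44]
t=4: [76, 81, 59, 57, 68, 80, 59, 77, 51, 74, 68]
t=5: [55, 60, 79, 77, 47, 59, 79, 56, 71, 53, 47]
t=6: [85, 90, 68, 66, 76, 89, 68, 86, 60, 82, 76]
t=7: [60, 65, 42, 40, 51, 64, 42, 61, 75, 57, 51]
t=8: [83, 47, 65, 63, 74, 46, 65, 84, 58, 80, 74]
t=9: [53, 57, 35, 33, 44, 56, 35, 54, 69, 50, 44]
t=10: [77, 81, 58, 56, 68, 80, 58, 78, 52, 74, 68]
t=11: [56, 60, 78, 76, 47, 59, 78, 57, 72, 53, 47]
t=12: [86, 90, 67, 65, 76, 89, 67, 87, 61, 82, 76]
t=13: [61, 65, 41, 39, 51, 64, 41, 62, 76, 57, 51]
t=14: [77, 40, 57, 55, 67, 39, 57, 37, 51, 73, 67]
t=15: [54, 58, 75, 73, 44, 57, 75, 55, 69, 50, 44]
t=16: [78, 82, 59, 57, 68, 81, 59, 79, 52, 74, 68]
t=17: [58, 62, 80, 78, 48, 61, 80, 59, 73, 54, 48]
t=18: [84, 46, 65, 63, 73, 87, 65, 85, 58, 79, 73]
t=19: [54, 56, 34, 32, 43, 57, 34, 55, 68, 49, 43]
t=20: [77, 79, 56, 54, 66, 80, 56, 78, 50, 72, 66]
t=21: [53, 55, 73, 71, 42, 56, 73, 54, 67, 48, 42]
t=22: [74, 76, 53, 51, 62, 77, 53, 75, 47, 69, 62]
t=23: [44, 46, 64, 62, 32, 47, 64, 45, 57, 39, 32]
t=24: [53, 55, 33, 31, 41, 56, 33, 54, 67, 48, 41]
t=25: [73, 76, 53, 51, 61, 77, 53, 74, 47, 68, 61]
t=26: [56, 60, 77, 75, 85, 61, 77, 57, 71, 51, 85]
t=27: [84, 88, 64, 62, 72, 89, 64, 85, 58, 79, 72]
t=28: [54, 58, 33, 31, 41, 59, 33, 55, 68, 48, 41]
t=29: [76, 80, 55, 53, 63, 81, 55, 77, 49, 70, 63]
t=30: [50, 54, 70, 68, 37, 55, 70, 51, 64, 44, 37]
t=31: [64, 69, 44, 42, 51, 70, 44, 65, 38, 58, 51]
t=32: [37, 42, 58, 56, 65, 43, 58, 38, 52, 72, 65]
t=33: [56, 61, 77, 75, 43, 62, 77, 57, 71, 51, 43]
t=34: [76, 82, 57, 55, 63, 41, 57, 77, 51, 71, 63]
t=35: [52, 58, 74, 72, 39, 58, 74, 53, 68, 47, 39]
t=36: [73, 79, 54, 52, 59, 79, 54, 74, 48, 68, 59]
t=37: [57, 63, 79, 77, 84, 63, 79, 58, 73, 52, 84]
t=38: [73, 38, 54, 52, 59, 38, 54, 74, 48, 68, 59]
t=39: [57, 63, 79, 77, 84, 63, 79, 58, 73, 52, 84]

Answer: [73, 38, 54, 52, 59, 38, 54, 74, 48, 68, 59]
Key observation: The state at step 37, [57, 63, 79, 77, 84, 63, 79, 58, 73, 52, 84], reappears at step 39: the system is in a cycle of period 2 from step 37 on.  Therefore the state at step 710 equals the state at step 37 + ((710 - 37) mod 2) = 38, which is [73, 38, 54, 52, 59, 38, 54, 74, 48, 68, 59].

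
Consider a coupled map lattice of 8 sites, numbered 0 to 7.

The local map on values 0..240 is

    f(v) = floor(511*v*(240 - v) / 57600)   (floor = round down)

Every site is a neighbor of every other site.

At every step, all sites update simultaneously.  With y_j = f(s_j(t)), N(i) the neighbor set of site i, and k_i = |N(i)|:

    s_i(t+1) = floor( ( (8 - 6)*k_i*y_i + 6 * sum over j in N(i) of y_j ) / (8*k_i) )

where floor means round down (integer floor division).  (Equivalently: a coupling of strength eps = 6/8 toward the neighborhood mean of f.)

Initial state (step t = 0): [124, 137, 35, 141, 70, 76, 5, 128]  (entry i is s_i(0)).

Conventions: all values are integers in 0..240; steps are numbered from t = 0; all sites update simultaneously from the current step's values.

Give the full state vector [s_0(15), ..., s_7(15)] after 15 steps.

Simulating step by step:
t=0: [124, 137, 35, 141, 70, 76, 5, 128]
t=1: [102, 102, 93, 102, 99, 100, 86, 102]
t=2: [122, 122, 122, 122, 122, 122, 121, 122]
t=3: [127, 127, 127, 127, 127, 127, 127, 127]
t=4: [127, 127, 127, 127, 127, 127, 127, 127]
t=5: [127, 127, 127, 127, 127, 127, 127, 127]
t=6: [127, 127, 127, 127, 127, 127, 127, 127]
t=7: [127, 127, 127, 127, 127, 127, 127, 127]
t=8: [127, 127, 127, 127, 127, 127, 127, 127]
t=9: [127, 127, 127, 127, 127, 127, 127, 127]
t=10: [127, 127, 127, 127, 127, 127, 127, 127]
t=11: [127, 127, 127, 127, 127, 127, 127, 127]
t=12: [127, 127, 127, 127, 127, 127, 127, 127]
t=13: [127, 127, 127, 127, 127, 127, 127, 127]
t=14: [127, 127, 127, 127, 127, 127, 127, 127]
t=15: [127, 127, 127, 127, 127, 127, 127, 127]

Answer: [127, 127, 127, 127, 127, 127, 127, 127]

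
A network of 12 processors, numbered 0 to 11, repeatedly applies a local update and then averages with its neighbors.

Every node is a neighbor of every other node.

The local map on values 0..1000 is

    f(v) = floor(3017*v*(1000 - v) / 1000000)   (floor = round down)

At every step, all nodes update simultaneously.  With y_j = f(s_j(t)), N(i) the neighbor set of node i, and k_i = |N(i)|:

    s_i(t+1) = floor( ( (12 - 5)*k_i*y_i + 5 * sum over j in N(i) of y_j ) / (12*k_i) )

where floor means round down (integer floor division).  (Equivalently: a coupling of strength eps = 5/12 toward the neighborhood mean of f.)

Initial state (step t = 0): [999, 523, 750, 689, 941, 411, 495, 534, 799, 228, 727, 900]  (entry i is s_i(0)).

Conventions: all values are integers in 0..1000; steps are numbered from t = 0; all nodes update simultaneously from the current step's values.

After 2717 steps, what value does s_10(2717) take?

Simulating step by step:
t=0: [999, 523, 750, 689, 941, 411, 495, 534, 799, 228, 727, 900]
t=1: [238, 646, 544, 589, 327, 634, 648, 645, 500, 526, 562, 384]
t=2: [617, 694, 726, 716, 680, 700, 694, 695, 730, 728, 723, 707]
t=3: [674, 635, 613, 620, 643, 631, 635, 634, 610, 611, 615, 626]
t=4: [680, 700, 709, 706, 696, 702, 700, 701, 710, 710, 708, 704]
t=5: [644, 631, 625, 627, 634, 630, 631, 631, 625, 625, 626, 629]
t=6: [696, 702, 705, 704, 701, 703, 702, 702, 705, 705, 704, 703]
t=7: [634, 630, 628, 628, 631, 629, 630, 630, 628, 628, 628, 629]
t=8: [701, 703, 703, 703, 702, 703, 703, 703, 703, 703, 703, 703]
t=9: [630, 629, 629, 629, 630, 629, 629, 629, 629, 629, 629, 629]
t=10: [703, 703, 703, 703, 703, 703, 703, 703, 703, 703, 703, 703]
t=11: [629, 629, 629, 629, 629, 629, 629, 629, 629, 629, 629, 629]
t=12: [704, 704, 704, 704, 704, 704, 704, 704, 704, 704, 704, 704]
t=13: [628, 628, 628, 628, 628, 628, 628, 628, 628, 628, 628, 628]
t=14: [704, 704, 704, 704, 704, 704, 704, 704, 704, 704, 704, 704]

Answer: s_10(2717) = 628
Key observation: The state at step 12, [704, 704, 704, 704, 704, 704, 704, 704, 704, 704, 704, 704], reappears at step 14: the system is in a cycle of period 2 from step 12 on.  Therefore the state at step 2717 equals the state at step 12 + ((2717 - 12) mod 2) = 13, which is [628, 628, 628, 628, 628, 628, 628, 628, 628, 628, 628, 628].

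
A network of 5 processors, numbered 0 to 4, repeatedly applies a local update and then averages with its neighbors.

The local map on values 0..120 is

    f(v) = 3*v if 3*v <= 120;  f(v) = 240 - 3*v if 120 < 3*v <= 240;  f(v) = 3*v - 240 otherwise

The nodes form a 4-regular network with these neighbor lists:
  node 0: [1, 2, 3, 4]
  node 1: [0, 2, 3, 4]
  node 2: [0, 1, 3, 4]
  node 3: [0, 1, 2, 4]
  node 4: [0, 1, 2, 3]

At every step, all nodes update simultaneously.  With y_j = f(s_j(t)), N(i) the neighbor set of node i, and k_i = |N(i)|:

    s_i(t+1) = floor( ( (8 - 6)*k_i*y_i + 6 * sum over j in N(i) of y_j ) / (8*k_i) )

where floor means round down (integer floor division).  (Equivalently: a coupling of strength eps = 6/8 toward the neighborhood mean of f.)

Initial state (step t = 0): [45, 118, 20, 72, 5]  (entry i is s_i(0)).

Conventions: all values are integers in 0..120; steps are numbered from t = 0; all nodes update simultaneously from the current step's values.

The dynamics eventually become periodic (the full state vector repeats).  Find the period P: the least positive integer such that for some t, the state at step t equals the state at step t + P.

Simulating step by step:
t=0: [45, 118, 20, 72, 5]
t=1: [66, 66, 63, 61, 60]
t=2: [49, 49, 50, 50, 51]
t=3: [90, 90, 90, 90, 90]
t=4: [30, 30, 30, 30, 30]
t=5: [90, 90, 90, 90, 90]

Answer: 2
Key observation: The state at step 3, [90, 90, 90, 90, 90], reappears at step 5 — and no state repeats earlier — so the cycle the system enters has period 2.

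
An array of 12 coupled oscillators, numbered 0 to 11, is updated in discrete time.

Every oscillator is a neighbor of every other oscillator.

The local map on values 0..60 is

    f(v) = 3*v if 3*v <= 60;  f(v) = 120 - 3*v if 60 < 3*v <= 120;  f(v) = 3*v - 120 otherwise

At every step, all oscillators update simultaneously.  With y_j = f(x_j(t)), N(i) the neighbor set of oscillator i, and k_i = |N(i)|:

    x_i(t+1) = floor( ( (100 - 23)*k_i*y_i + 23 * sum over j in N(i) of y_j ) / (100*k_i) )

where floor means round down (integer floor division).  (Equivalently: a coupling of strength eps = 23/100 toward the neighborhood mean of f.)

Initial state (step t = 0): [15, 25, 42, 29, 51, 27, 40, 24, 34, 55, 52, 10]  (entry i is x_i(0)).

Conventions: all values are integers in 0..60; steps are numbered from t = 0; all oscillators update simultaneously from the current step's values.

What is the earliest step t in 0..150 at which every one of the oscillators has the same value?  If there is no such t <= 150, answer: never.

Simulating step by step:
t=0: [15, 25, 42, 29, 51, 27, 40, 24, 34, 55, 52, 10]  (not all equal)
t=1: [41, 41, 12, 32, 32, 37, 7, 43, 21, 41, 34, 30]  (not all equal)
t=2: [7, 7, 31, 22, 22, 11, 20, 11, 47, 7, 18, 27]  (not all equal)
t=3: [24, 24, 29, 49, 49, 33, 54, 33, 24, 24, 49, 38]  (not all equal)
t=4: [44, 44, 33, 28, 28, 24, 39, 24, 44, 44, 28, 12]  (not all equal)
t=5: [15, 15, 22, 33, 33, 42, 8, 42, 15, 15, 33, 33]  (not all equal)
t=6: [41, 41, 47, 23, 23, 11, 25, 11, 41, 41, 23, 23]  (not all equal)
t=7: [9, 9, 23, 45, 45, 31, 40, 31, 9, 9, 45, 45]  (not all equal)
t=8: [25, 25, 43, 16, 16, 25, 5, 25, 25, 25, 16, 16]  (not all equal)
t=9: [43, 43, 16, 46, 46, 43, 21, 43, 43, 43, 46, 46]  (not all equal)
t=10: [11, 11, 40, 18, 18, 11, 47, 11, 11, 11, 18, 18]  (not all equal)
t=11: [33, 33, 9, 49, 49, 33, 24, 33, 33, 33, 49, 49]  (not all equal)
t=12: [22, 22, 26, 26, 26, 22, 42, 22, 22, 22, 26, 26]  (not all equal)
t=13: [51, 51, 42, 42, 42, 51, 15, 51, 51, 51, 42, 42]  (not all equal)
t=14: [30, 30, 10, 10, 10, 30, 39, 30, 30, 30, 10, 10]  (not all equal)
t=15: [29, 29, 29, 29, 29, 29, 9, 29, 29, 29, 29, 29]  (not all equal)
t=16: [32, 32, 32, 32, 32, 32, 28, 32, 32, 32, 32, 32]  (not all equal)
t=17: [24, 24, 24, 24, 24, 24, 33, 24, 24, 24, 24, 24]  (not all equal)
t=18: [47, 47, 47, 47, 47, 47, 27, 47, 47, 47, 47, 47]  (not all equal)
t=19: [21, 21, 21, 21, 21, 21, 34, 21, 21, 21, 21, 21]  (not all equal)
t=20: [56, 56, 56, 56, 56, 56, 26, 56, 56, 56, 56, 56]  (not all equal)
t=21: [47, 47, 47, 47, 47, 47, 43, 47, 47, 47, 47, 47]  (not all equal)
t=22: [20, 20, 20, 20, 20, 20, 11, 20, 20, 20, 20, 20]  (not all equal)
t=23: [59, 59, 59, 59, 59, 59, 39, 59, 59, 59, 59, 59]  (not all equal)
t=24: [55, 55, 55, 55, 55, 55, 15, 55, 55, 55, 55, 55]  (not all equal)
t=25: [45, 45, 45, 45, 45, 45, 45, 45, 45, 45, 45, 45]  (all equal)

Answer: 25
Key observation: Synchronization is absorbing here: once all oscillators are equal they stay equal, and step 25 is the first all-equal step.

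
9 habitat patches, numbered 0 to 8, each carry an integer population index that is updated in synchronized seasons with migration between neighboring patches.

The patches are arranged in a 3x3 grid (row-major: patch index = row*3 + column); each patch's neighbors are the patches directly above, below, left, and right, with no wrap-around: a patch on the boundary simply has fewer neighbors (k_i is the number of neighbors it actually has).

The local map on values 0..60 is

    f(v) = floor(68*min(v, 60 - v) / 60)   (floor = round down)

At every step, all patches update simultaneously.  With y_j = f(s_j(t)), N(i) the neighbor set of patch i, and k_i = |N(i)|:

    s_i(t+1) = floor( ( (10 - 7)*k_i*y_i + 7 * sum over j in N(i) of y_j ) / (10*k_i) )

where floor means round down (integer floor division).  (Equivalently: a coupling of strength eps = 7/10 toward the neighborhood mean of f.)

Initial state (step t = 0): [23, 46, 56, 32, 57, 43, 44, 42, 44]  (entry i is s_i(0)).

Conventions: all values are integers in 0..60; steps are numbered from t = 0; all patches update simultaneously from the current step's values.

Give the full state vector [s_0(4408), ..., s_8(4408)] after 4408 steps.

Simulating step by step:
t=0: [23, 46, 56, 32, 57, 43, 44, 42, 44]
t=1: [23, 12, 13, 20, 15, 11, 23, 15, 19]
t=2: [20, 17, 12, 22, 16, 15, 21, 20, 16]
t=3: [21, 18, 16, 21, 19, 16, 23, 20, 19]
t=4: [21, 20, 18, 23, 20, 19, 23, 22, 20]
t=5: [23, 21, 21, 24, 22, 21, 25, 23, 22]
t=6: [25, 23, 23, 26, 24, 23, 26, 25, 24]
t=7: [27, 26, 26, 28, 27, 26, 28, 27, 27]
t=8: [30, 29, 29, 30, 29, 29, 30, 30, 29]
t=9: [33, 32, 32, 33, 32, 32, 34, 33, 32]
t=10: [30, 30, 31, 30, 30, 31, 29, 30, 30]
t=11: [34, 33, 32, 33, 33, 32, 33, 33, 33]
t=12: [29, 30, 30, 29, 30, 30, 30, 30, 30]
t=13: [32, 33, 34, 32, 33, 34, 33, 34, 34]
t=14: [30, 30, 29, 30, 29, 29, 30, 29, 29]
t=15: [34, 33, 32, 33, 32, 32, 33, 32, 32]
t=16: [29, 30, 30, 30, 30, 31, 30, 30, 31]
t=17: [33, 33, 33, 33, 33, 32, 34, 33, 32]
t=18: [30, 30, 30, 29, 30, 30, 29, 30, 30]
t=19: [33, 34, 34, 32, 33, 34, 32, 33, 34]
t=20: [30, 29, 29, 30, 29, 29, 30, 30, 29]

Answer: [29, 30, 30, 30, 30, 31, 30, 30, 31]
Key observation: The state at step 8, [30, 29, 29, 30, 29, 29, 30, 30, 29], reappears at step 20: the system is in a cycle of period 12 from step 8 on.  Therefore the state at step 4408 equals the state at step 8 + ((4408 - 8) mod 12) = 16, which is [29, 30, 30, 30, 30, 31, 30, 30, 31].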